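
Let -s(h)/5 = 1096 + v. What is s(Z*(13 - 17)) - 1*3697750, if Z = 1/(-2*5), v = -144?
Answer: -3702510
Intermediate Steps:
Z = -⅒ (Z = 1/(-10) = -⅒ ≈ -0.10000)
s(h) = -4760 (s(h) = -5*(1096 - 144) = -5*952 = -4760)
s(Z*(13 - 17)) - 1*3697750 = -4760 - 1*3697750 = -4760 - 3697750 = -3702510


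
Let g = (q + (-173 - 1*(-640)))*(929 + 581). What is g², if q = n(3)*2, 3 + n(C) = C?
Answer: 497264728900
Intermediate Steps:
n(C) = -3 + C
q = 0 (q = (-3 + 3)*2 = 0*2 = 0)
g = 705170 (g = (0 + (-173 - 1*(-640)))*(929 + 581) = (0 + (-173 + 640))*1510 = (0 + 467)*1510 = 467*1510 = 705170)
g² = 705170² = 497264728900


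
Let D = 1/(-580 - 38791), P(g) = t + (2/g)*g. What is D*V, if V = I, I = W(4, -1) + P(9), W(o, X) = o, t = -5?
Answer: -1/39371 ≈ -2.5399e-5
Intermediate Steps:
P(g) = -3 (P(g) = -5 + (2/g)*g = -5 + 2 = -3)
D = -1/39371 (D = 1/(-39371) = -1/39371 ≈ -2.5399e-5)
I = 1 (I = 4 - 3 = 1)
V = 1
D*V = -1/39371*1 = -1/39371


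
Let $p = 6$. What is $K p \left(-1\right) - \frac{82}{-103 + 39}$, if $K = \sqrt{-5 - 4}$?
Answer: $\frac{41}{32} - 18 i \approx 1.2813 - 18.0 i$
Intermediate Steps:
$K = 3 i$ ($K = \sqrt{-9} = 3 i \approx 3.0 i$)
$K p \left(-1\right) - \frac{82}{-103 + 39} = 3 i 6 \left(-1\right) - \frac{82}{-103 + 39} = 18 i \left(-1\right) - \frac{82}{-64} = - 18 i - - \frac{41}{32} = - 18 i + \frac{41}{32} = \frac{41}{32} - 18 i$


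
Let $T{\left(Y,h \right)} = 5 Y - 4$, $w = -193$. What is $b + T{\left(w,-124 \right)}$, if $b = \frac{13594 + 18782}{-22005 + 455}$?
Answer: $- \frac{10457163}{10775} \approx -970.5$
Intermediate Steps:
$T{\left(Y,h \right)} = -4 + 5 Y$
$b = - \frac{16188}{10775}$ ($b = \frac{32376}{-21550} = 32376 \left(- \frac{1}{21550}\right) = - \frac{16188}{10775} \approx -1.5024$)
$b + T{\left(w,-124 \right)} = - \frac{16188}{10775} + \left(-4 + 5 \left(-193\right)\right) = - \frac{16188}{10775} - 969 = - \frac{10457163}{10775}$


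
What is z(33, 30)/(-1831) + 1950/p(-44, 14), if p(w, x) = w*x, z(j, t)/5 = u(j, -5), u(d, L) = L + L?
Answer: -1769825/563948 ≈ -3.1383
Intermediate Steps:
u(d, L) = 2*L
z(j, t) = -50 (z(j, t) = 5*(2*(-5)) = 5*(-10) = -50)
z(33, 30)/(-1831) + 1950/p(-44, 14) = -50/(-1831) + 1950/((-44*14)) = -50*(-1/1831) + 1950/(-616) = 50/1831 + 1950*(-1/616) = 50/1831 - 975/308 = -1769825/563948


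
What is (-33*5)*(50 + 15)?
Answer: -10725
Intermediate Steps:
(-33*5)*(50 + 15) = -165*65 = -10725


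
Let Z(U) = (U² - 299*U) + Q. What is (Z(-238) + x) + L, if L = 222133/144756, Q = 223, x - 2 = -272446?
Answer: -20904715607/144756 ≈ -1.4441e+5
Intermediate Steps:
x = -272444 (x = 2 - 272446 = -272444)
Z(U) = 223 + U² - 299*U (Z(U) = (U² - 299*U) + 223 = 223 + U² - 299*U)
L = 222133/144756 (L = 222133*(1/144756) = 222133/144756 ≈ 1.5345)
(Z(-238) + x) + L = ((223 + (-238)² - 299*(-238)) - 272444) + 222133/144756 = ((223 + 56644 + 71162) - 272444) + 222133/144756 = (128029 - 272444) + 222133/144756 = -144415 + 222133/144756 = -20904715607/144756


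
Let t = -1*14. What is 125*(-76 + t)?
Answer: -11250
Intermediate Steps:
t = -14
125*(-76 + t) = 125*(-76 - 14) = 125*(-90) = -11250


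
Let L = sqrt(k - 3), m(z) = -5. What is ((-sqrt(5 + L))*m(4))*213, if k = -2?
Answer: 1065*sqrt(5 + I*sqrt(5)) ≈ 2437.6 + 520.23*I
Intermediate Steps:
L = I*sqrt(5) (L = sqrt(-2 - 3) = sqrt(-5) = I*sqrt(5) ≈ 2.2361*I)
((-sqrt(5 + L))*m(4))*213 = (-sqrt(5 + I*sqrt(5))*(-5))*213 = (5*sqrt(5 + I*sqrt(5)))*213 = 1065*sqrt(5 + I*sqrt(5))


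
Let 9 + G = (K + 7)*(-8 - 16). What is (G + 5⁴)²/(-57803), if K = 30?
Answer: -73984/57803 ≈ -1.2799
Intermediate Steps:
G = -897 (G = -9 + (30 + 7)*(-8 - 16) = -9 + 37*(-24) = -9 - 888 = -897)
(G + 5⁴)²/(-57803) = (-897 + 5⁴)²/(-57803) = (-897 + 625)²*(-1/57803) = (-272)²*(-1/57803) = 73984*(-1/57803) = -73984/57803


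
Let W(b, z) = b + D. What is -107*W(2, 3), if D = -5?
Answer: 321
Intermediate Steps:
W(b, z) = -5 + b (W(b, z) = b - 5 = -5 + b)
-107*W(2, 3) = -107*(-5 + 2) = -107*(-3) = 321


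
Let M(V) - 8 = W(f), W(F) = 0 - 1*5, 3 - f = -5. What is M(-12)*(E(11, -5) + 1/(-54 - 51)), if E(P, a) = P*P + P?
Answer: 13859/35 ≈ 395.97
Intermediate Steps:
f = 8 (f = 3 - 1*(-5) = 3 + 5 = 8)
W(F) = -5 (W(F) = 0 - 5 = -5)
E(P, a) = P + P² (E(P, a) = P² + P = P + P²)
M(V) = 3 (M(V) = 8 - 5 = 3)
M(-12)*(E(11, -5) + 1/(-54 - 51)) = 3*(11*(1 + 11) + 1/(-54 - 51)) = 3*(11*12 + 1/(-105)) = 3*(132 - 1/105) = 3*(13859/105) = 13859/35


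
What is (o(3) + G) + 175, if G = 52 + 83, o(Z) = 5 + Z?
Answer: 318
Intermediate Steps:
G = 135
(o(3) + G) + 175 = ((5 + 3) + 135) + 175 = (8 + 135) + 175 = 143 + 175 = 318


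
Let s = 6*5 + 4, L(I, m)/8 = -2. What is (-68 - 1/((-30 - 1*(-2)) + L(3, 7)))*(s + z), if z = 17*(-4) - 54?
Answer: 5982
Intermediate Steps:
L(I, m) = -16 (L(I, m) = 8*(-2) = -16)
z = -122 (z = -68 - 54 = -122)
s = 34 (s = 30 + 4 = 34)
(-68 - 1/((-30 - 1*(-2)) + L(3, 7)))*(s + z) = (-68 - 1/((-30 - 1*(-2)) - 16))*(34 - 122) = (-68 - 1/((-30 + 2) - 16))*(-88) = (-68 - 1/(-28 - 16))*(-88) = (-68 - 1/(-44))*(-88) = (-68 - 1*(-1/44))*(-88) = (-68 + 1/44)*(-88) = -2991/44*(-88) = 5982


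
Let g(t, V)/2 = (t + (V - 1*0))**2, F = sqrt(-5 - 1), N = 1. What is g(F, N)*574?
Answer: -5740 + 2296*I*sqrt(6) ≈ -5740.0 + 5624.0*I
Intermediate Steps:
F = I*sqrt(6) (F = sqrt(-6) = I*sqrt(6) ≈ 2.4495*I)
g(t, V) = 2*(V + t)**2 (g(t, V) = 2*(t + (V - 1*0))**2 = 2*(t + (V + 0))**2 = 2*(t + V)**2 = 2*(V + t)**2)
g(F, N)*574 = (2*(1 + I*sqrt(6))**2)*574 = 1148*(1 + I*sqrt(6))**2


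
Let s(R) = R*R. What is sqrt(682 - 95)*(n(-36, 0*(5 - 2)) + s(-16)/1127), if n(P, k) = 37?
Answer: 41955*sqrt(587)/1127 ≈ 901.94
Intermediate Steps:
s(R) = R**2
sqrt(682 - 95)*(n(-36, 0*(5 - 2)) + s(-16)/1127) = sqrt(682 - 95)*(37 + (-16)**2/1127) = sqrt(587)*(37 + 256*(1/1127)) = sqrt(587)*(37 + 256/1127) = sqrt(587)*(41955/1127) = 41955*sqrt(587)/1127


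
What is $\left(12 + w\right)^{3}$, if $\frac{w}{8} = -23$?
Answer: $-5088448$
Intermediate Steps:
$w = -184$ ($w = 8 \left(-23\right) = -184$)
$\left(12 + w\right)^{3} = \left(12 - 184\right)^{3} = \left(-172\right)^{3} = -5088448$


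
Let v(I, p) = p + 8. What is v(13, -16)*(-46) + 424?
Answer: 792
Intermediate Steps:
v(I, p) = 8 + p
v(13, -16)*(-46) + 424 = (8 - 16)*(-46) + 424 = -8*(-46) + 424 = 368 + 424 = 792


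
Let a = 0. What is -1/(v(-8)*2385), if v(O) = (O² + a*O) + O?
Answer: -1/133560 ≈ -7.4873e-6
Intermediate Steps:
v(O) = O + O² (v(O) = (O² + 0*O) + O = (O² + 0) + O = O² + O = O + O²)
-1/(v(-8)*2385) = -1/(-8*(1 - 8)*2385) = -1/(-8*(-7)*2385) = -1/(56*2385) = -1/133560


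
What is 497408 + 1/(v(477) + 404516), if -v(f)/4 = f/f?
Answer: 201207504897/404512 ≈ 4.9741e+5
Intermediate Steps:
v(f) = -4 (v(f) = -4*f/f = -4*1 = -4)
497408 + 1/(v(477) + 404516) = 497408 + 1/(-4 + 404516) = 497408 + 1/404512 = 201207504897/404512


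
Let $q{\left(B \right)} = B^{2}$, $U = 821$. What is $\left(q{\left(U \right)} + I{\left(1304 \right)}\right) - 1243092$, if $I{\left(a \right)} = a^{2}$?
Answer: $1131365$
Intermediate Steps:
$\left(q{\left(U \right)} + I{\left(1304 \right)}\right) - 1243092 = \left(821^{2} + 1304^{2}\right) - 1243092 = \left(674041 + 1700416\right) - 1243092 = 2374457 - 1243092 = 1131365$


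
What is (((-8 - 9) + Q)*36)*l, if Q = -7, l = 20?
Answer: -17280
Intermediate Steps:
(((-8 - 9) + Q)*36)*l = (((-8 - 9) - 7)*36)*20 = ((-17 - 7)*36)*20 = -24*36*20 = -864*20 = -17280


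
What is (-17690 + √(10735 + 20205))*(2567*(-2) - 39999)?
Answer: 798402770 - 90266*√7735 ≈ 7.9046e+8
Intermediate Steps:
(-17690 + √(10735 + 20205))*(2567*(-2) - 39999) = (-17690 + √30940)*(-5134 - 39999) = (-17690 + 2*√7735)*(-45133) = 798402770 - 90266*√7735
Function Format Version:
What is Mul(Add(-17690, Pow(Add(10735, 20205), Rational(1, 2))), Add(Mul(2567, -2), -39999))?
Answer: Add(798402770, Mul(-90266, Pow(7735, Rational(1, 2)))) ≈ 7.9046e+8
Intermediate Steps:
Mul(Add(-17690, Pow(Add(10735, 20205), Rational(1, 2))), Add(Mul(2567, -2), -39999)) = Mul(Add(-17690, Pow(30940, Rational(1, 2))), Add(-5134, -39999)) = Mul(Add(-17690, Mul(2, Pow(7735, Rational(1, 2)))), -45133) = Add(798402770, Mul(-90266, Pow(7735, Rational(1, 2))))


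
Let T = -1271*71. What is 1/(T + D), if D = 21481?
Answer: -1/68760 ≈ -1.4543e-5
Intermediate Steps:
T = -90241
1/(T + D) = 1/(-90241 + 21481) = 1/(-68760) = -1/68760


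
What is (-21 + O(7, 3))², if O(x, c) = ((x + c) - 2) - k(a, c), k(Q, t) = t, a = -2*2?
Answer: 256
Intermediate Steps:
a = -4
O(x, c) = -2 + x (O(x, c) = ((x + c) - 2) - c = ((c + x) - 2) - c = (-2 + c + x) - c = -2 + x)
(-21 + O(7, 3))² = (-21 + (-2 + 7))² = (-21 + 5)² = (-16)² = 256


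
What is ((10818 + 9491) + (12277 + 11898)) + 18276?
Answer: 62760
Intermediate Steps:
((10818 + 9491) + (12277 + 11898)) + 18276 = (20309 + 24175) + 18276 = 44484 + 18276 = 62760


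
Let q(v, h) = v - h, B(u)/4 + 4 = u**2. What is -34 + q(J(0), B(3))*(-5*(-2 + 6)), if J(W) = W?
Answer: 366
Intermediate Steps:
B(u) = -16 + 4*u**2
-34 + q(J(0), B(3))*(-5*(-2 + 6)) = -34 + (0 - (-16 + 4*3**2))*(-5*(-2 + 6)) = -34 + (0 - (-16 + 4*9))*(-5*4) = -34 + (0 - (-16 + 36))*(-20) = -34 + (0 - 1*20)*(-20) = -34 + (0 - 20)*(-20) = -34 - 20*(-20) = -34 + 400 = 366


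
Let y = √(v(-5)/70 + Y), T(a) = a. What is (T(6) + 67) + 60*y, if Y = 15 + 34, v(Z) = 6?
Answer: 73 + 12*√60130/7 ≈ 493.37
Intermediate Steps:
Y = 49
y = √60130/35 (y = √(6/70 + 49) = √(6*(1/70) + 49) = √(3/35 + 49) = √(1718/35) = √60130/35 ≈ 7.0061)
(T(6) + 67) + 60*y = (6 + 67) + 60*(√60130/35) = 73 + 12*√60130/7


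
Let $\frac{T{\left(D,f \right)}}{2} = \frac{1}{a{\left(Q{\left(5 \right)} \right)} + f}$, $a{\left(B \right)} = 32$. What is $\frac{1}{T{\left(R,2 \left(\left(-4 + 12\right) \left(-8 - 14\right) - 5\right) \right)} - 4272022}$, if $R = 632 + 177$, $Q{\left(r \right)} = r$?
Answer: $- \frac{165}{704883631} \approx -2.3408 \cdot 10^{-7}$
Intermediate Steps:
$R = 809$
$T{\left(D,f \right)} = \frac{2}{32 + f}$
$\frac{1}{T{\left(R,2 \left(\left(-4 + 12\right) \left(-8 - 14\right) - 5\right) \right)} - 4272022} = \frac{1}{\frac{2}{32 + 2 \left(\left(-4 + 12\right) \left(-8 - 14\right) - 5\right)} - 4272022} = \frac{1}{\frac{2}{32 + 2 \left(8 \left(-22\right) - 5\right)} - 4272022} = \frac{1}{\frac{2}{32 + 2 \left(-176 - 5\right)} - 4272022} = \frac{1}{\frac{2}{32 + 2 \left(-181\right)} - 4272022} = \frac{1}{\frac{2}{32 - 362} - 4272022} = \frac{1}{\frac{2}{-330} - 4272022} = \frac{1}{2 \left(- \frac{1}{330}\right) - 4272022} = \frac{1}{- \frac{1}{165} - 4272022} = \frac{1}{- \frac{704883631}{165}} = - \frac{165}{704883631}$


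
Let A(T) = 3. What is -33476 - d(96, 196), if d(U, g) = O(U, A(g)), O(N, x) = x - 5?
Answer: -33474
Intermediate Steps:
O(N, x) = -5 + x
d(U, g) = -2 (d(U, g) = -5 + 3 = -2)
-33476 - d(96, 196) = -33476 - 1*(-2) = -33476 + 2 = -33474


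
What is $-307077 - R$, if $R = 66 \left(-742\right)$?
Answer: $-258105$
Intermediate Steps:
$R = -48972$
$-307077 - R = -307077 - -48972 = -307077 + 48972 = -258105$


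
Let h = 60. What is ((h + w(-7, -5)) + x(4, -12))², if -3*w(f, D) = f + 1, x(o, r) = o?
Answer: 4356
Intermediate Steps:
w(f, D) = -⅓ - f/3 (w(f, D) = -(f + 1)/3 = -(1 + f)/3 = -⅓ - f/3)
((h + w(-7, -5)) + x(4, -12))² = ((60 + (-⅓ - ⅓*(-7))) + 4)² = ((60 + (-⅓ + 7/3)) + 4)² = ((60 + 2) + 4)² = (62 + 4)² = 66² = 4356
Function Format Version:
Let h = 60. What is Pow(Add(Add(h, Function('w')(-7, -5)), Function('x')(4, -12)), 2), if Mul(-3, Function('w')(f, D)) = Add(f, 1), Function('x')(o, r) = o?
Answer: 4356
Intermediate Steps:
Function('w')(f, D) = Add(Rational(-1, 3), Mul(Rational(-1, 3), f)) (Function('w')(f, D) = Mul(Rational(-1, 3), Add(f, 1)) = Mul(Rational(-1, 3), Add(1, f)) = Add(Rational(-1, 3), Mul(Rational(-1, 3), f)))
Pow(Add(Add(h, Function('w')(-7, -5)), Function('x')(4, -12)), 2) = Pow(Add(Add(60, Add(Rational(-1, 3), Mul(Rational(-1, 3), -7))), 4), 2) = Pow(Add(Add(60, Add(Rational(-1, 3), Rational(7, 3))), 4), 2) = Pow(Add(Add(60, 2), 4), 2) = Pow(Add(62, 4), 2) = Pow(66, 2) = 4356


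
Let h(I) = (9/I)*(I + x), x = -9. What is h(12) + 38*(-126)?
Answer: -19143/4 ≈ -4785.8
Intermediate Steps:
h(I) = 9*(-9 + I)/I (h(I) = (9/I)*(I - 9) = (9/I)*(-9 + I) = 9*(-9 + I)/I)
h(12) + 38*(-126) = (9 - 81/12) + 38*(-126) = (9 - 81*1/12) - 4788 = (9 - 27/4) - 4788 = 9/4 - 4788 = -19143/4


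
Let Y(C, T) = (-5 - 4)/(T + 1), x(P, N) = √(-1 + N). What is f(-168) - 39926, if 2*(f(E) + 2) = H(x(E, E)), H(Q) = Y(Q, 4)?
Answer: -399289/10 ≈ -39929.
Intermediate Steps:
Y(C, T) = -9/(1 + T)
H(Q) = -9/5 (H(Q) = -9/(1 + 4) = -9/5)
f(E) = -29/10 (f(E) = -2 + (½)*(-9/5) = -2 - 9/10 = -29/10)
f(-168) - 39926 = -29/10 - 39926 = -399289/10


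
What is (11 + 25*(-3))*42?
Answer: -2688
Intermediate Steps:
(11 + 25*(-3))*42 = (11 - 75)*42 = -64*42 = -2688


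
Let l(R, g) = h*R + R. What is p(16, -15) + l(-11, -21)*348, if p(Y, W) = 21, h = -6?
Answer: 19161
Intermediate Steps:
l(R, g) = -5*R (l(R, g) = -6*R + R = -5*R)
p(16, -15) + l(-11, -21)*348 = 21 - 5*(-11)*348 = 21 + 55*348 = 21 + 19140 = 19161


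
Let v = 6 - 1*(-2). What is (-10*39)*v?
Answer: -3120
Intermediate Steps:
v = 8 (v = 6 + 2 = 8)
(-10*39)*v = -10*39*8 = -390*8 = -3120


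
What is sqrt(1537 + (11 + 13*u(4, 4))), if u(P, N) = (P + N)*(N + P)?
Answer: 2*sqrt(595) ≈ 48.785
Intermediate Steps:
u(P, N) = (N + P)**2 (u(P, N) = (N + P)*(N + P) = (N + P)**2)
sqrt(1537 + (11 + 13*u(4, 4))) = sqrt(1537 + (11 + 13*(4 + 4)**2)) = sqrt(1537 + (11 + 13*8**2)) = sqrt(1537 + (11 + 13*64)) = sqrt(1537 + (11 + 832)) = sqrt(1537 + 843) = sqrt(2380) = 2*sqrt(595)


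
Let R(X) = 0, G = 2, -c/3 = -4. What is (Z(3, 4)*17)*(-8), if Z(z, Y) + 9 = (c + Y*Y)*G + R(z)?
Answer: -6392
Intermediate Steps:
c = 12 (c = -3*(-4) = 12)
Z(z, Y) = 15 + 2*Y² (Z(z, Y) = -9 + ((12 + Y*Y)*2 + 0) = -9 + ((12 + Y²)*2 + 0) = -9 + ((24 + 2*Y²) + 0) = -9 + (24 + 2*Y²) = 15 + 2*Y²)
(Z(3, 4)*17)*(-8) = ((15 + 2*4²)*17)*(-8) = ((15 + 2*16)*17)*(-8) = ((15 + 32)*17)*(-8) = (47*17)*(-8) = 799*(-8) = -6392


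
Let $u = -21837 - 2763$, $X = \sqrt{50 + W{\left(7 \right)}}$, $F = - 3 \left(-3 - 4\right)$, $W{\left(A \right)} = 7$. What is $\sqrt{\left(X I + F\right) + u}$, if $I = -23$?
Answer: $\sqrt{-24579 - 23 \sqrt{57}} \approx 157.33 i$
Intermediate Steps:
$F = 21$ ($F = \left(-3\right) \left(-7\right) = 21$)
$X = \sqrt{57}$ ($X = \sqrt{50 + 7} = \sqrt{57} \approx 7.5498$)
$u = -24600$
$\sqrt{\left(X I + F\right) + u} = \sqrt{\left(\sqrt{57} \left(-23\right) + 21\right) - 24600} = \sqrt{\left(- 23 \sqrt{57} + 21\right) - 24600} = \sqrt{\left(21 - 23 \sqrt{57}\right) - 24600} = \sqrt{-24579 - 23 \sqrt{57}}$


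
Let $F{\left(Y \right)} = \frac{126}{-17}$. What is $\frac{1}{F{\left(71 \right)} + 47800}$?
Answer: $\frac{17}{812474} \approx 2.0924 \cdot 10^{-5}$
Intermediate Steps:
$F{\left(Y \right)} = - \frac{126}{17}$ ($F{\left(Y \right)} = 126 \left(- \frac{1}{17}\right) = - \frac{126}{17}$)
$\frac{1}{F{\left(71 \right)} + 47800} = \frac{1}{- \frac{126}{17} + 47800} = \frac{1}{\frac{812474}{17}} = \frac{17}{812474}$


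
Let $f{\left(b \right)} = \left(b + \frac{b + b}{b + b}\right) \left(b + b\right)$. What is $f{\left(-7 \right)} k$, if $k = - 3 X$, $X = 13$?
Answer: $-3276$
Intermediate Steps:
$k = -39$ ($k = \left(-3\right) 13 = -39$)
$f{\left(b \right)} = 2 b \left(1 + b\right)$ ($f{\left(b \right)} = \left(b + \frac{2 b}{2 b}\right) 2 b = \left(b + 2 b \frac{1}{2 b}\right) 2 b = \left(b + 1\right) 2 b = \left(1 + b\right) 2 b = 2 b \left(1 + b\right)$)
$f{\left(-7 \right)} k = 2 \left(-7\right) \left(1 - 7\right) \left(-39\right) = 2 \left(-7\right) \left(-6\right) \left(-39\right) = 84 \left(-39\right) = -3276$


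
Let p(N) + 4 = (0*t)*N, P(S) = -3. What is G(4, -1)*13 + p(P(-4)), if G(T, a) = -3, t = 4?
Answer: -43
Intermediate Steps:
p(N) = -4 (p(N) = -4 + (0*4)*N = -4 + 0*N = -4 + 0 = -4)
G(4, -1)*13 + p(P(-4)) = -3*13 - 4 = -39 - 4 = -43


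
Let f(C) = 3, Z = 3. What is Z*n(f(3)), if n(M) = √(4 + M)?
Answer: 3*√7 ≈ 7.9373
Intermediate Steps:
Z*n(f(3)) = 3*√(4 + 3) = 3*√7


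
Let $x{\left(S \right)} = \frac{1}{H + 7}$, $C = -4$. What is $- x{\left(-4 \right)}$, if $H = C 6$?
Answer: $\frac{1}{17} \approx 0.058824$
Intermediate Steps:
$H = -24$ ($H = \left(-4\right) 6 = -24$)
$x{\left(S \right)} = - \frac{1}{17}$ ($x{\left(S \right)} = \frac{1}{-24 + 7} = \frac{1}{-17} = - \frac{1}{17}$)
$- x{\left(-4 \right)} = \left(-1\right) \left(- \frac{1}{17}\right) = \frac{1}{17}$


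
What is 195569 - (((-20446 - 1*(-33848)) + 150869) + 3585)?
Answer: 27713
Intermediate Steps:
195569 - (((-20446 - 1*(-33848)) + 150869) + 3585) = 195569 - (((-20446 + 33848) + 150869) + 3585) = 195569 - ((13402 + 150869) + 3585) = 195569 - (164271 + 3585) = 195569 - 1*167856 = 195569 - 167856 = 27713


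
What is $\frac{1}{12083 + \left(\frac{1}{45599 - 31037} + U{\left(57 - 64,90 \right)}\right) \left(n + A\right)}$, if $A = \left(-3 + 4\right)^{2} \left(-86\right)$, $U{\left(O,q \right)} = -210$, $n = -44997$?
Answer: $\frac{14562}{138040623223} \approx 1.0549 \cdot 10^{-7}$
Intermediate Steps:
$A = -86$ ($A = 1^{2} \left(-86\right) = 1 \left(-86\right) = -86$)
$\frac{1}{12083 + \left(\frac{1}{45599 - 31037} + U{\left(57 - 64,90 \right)}\right) \left(n + A\right)} = \frac{1}{12083 + \left(\frac{1}{45599 - 31037} - 210\right) \left(-44997 - 86\right)} = \frac{1}{12083 + \left(\frac{1}{14562} - 210\right) \left(-45083\right)} = \frac{1}{12083 - - \frac{137864670577}{14562}} = \frac{1}{12083 + \frac{137864670577}{14562}} = \frac{1}{\frac{138040623223}{14562}} = \frac{14562}{138040623223}$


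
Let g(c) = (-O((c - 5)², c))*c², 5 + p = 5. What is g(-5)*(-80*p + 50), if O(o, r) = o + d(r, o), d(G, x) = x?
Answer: -250000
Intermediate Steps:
p = 0 (p = -5 + 5 = 0)
O(o, r) = 2*o (O(o, r) = o + o = 2*o)
g(c) = -2*c²*(-5 + c)² (g(c) = (-2*(c - 5)²)*c² = (-2*(-5 + c)²)*c² = -2*c²*(-5 + c)²)
g(-5)*(-80*p + 50) = (-2*(-5)²*(-5 - 5)²)*(-80*0 + 50) = (-2*25*(-10)²)*(-16*0 + 50) = (-2*25*100)*(0 + 50) = -5000*50 = -250000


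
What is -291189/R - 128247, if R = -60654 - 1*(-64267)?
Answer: -463647600/3613 ≈ -1.2833e+5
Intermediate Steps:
R = 3613 (R = -60654 + 64267 = 3613)
-291189/R - 128247 = -291189/3613 - 128247 = -463647600/3613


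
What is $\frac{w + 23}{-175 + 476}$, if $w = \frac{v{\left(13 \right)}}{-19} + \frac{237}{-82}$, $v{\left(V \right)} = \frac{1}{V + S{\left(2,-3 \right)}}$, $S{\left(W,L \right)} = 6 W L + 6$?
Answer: $\frac{532709}{7972286} \approx 0.06682$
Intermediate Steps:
$S{\left(W,L \right)} = 6 + 6 L W$ ($S{\left(W,L \right)} = 6 L W + 6 = 6 + 6 L W$)
$v{\left(V \right)} = \frac{1}{-30 + V}$ ($v{\left(V \right)} = \frac{1}{V + \left(6 + 6 \left(-3\right) 2\right)} = \frac{1}{V + \left(6 - 36\right)} = \frac{1}{V - 30} = \frac{1}{-30 + V}$)
$w = - \frac{76469}{26486}$ ($w = \frac{1}{\left(-30 + 13\right) \left(-19\right)} + \frac{237}{-82} = \frac{1}{-17} \left(- \frac{1}{19}\right) + 237 \left(- \frac{1}{82}\right) = \left(- \frac{1}{17}\right) \left(- \frac{1}{19}\right) - \frac{237}{82} = \frac{1}{323} - \frac{237}{82} = - \frac{76469}{26486} \approx -2.8871$)
$\frac{w + 23}{-175 + 476} = \frac{- \frac{76469}{26486} + 23}{-175 + 476} = \frac{532709}{26486 \cdot 301} = \frac{532709}{26486} \cdot \frac{1}{301} = \frac{532709}{7972286}$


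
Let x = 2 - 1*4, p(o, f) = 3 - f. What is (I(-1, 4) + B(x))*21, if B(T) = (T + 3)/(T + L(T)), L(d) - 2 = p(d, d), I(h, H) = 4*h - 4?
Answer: -819/5 ≈ -163.80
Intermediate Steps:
I(h, H) = -4 + 4*h
L(d) = 5 - d (L(d) = 2 + (3 - d) = 5 - d)
x = -2 (x = 2 - 4 = -2)
B(T) = 3/5 + T/5 (B(T) = (T + 3)/(T + (5 - T)) = (3 + T)/5 = (3 + T)*(1/5) = 3/5 + T/5)
(I(-1, 4) + B(x))*21 = ((-4 + 4*(-1)) + (3/5 + (1/5)*(-2)))*21 = ((-4 - 4) + (3/5 - 2/5))*21 = (-8 + 1/5)*21 = -39/5*21 = -819/5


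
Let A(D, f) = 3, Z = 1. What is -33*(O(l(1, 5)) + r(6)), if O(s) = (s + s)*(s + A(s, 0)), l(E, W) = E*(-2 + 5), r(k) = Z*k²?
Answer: -2376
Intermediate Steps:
r(k) = k² (r(k) = 1*k² = k²)
l(E, W) = 3*E (l(E, W) = E*3 = 3*E)
O(s) = 2*s*(3 + s) (O(s) = (s + s)*(s + 3) = (2*s)*(3 + s) = 2*s*(3 + s))
-33*(O(l(1, 5)) + r(6)) = -33*(2*(3*1)*(3 + 3*1) + 6²) = -33*(2*3*(3 + 3) + 36) = -33*(2*3*6 + 36) = -33*(36 + 36) = -33*72 = -2376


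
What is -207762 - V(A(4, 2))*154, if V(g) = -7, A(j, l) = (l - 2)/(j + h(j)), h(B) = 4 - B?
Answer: -206684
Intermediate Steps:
A(j, l) = -1/2 + l/4 (A(j, l) = (l - 2)/(j + (4 - j)) = (-2 + l)/4 = (-2 + l)*(1/4) = -1/2 + l/4)
-207762 - V(A(4, 2))*154 = -207762 - (-7)*154 = -207762 - 1*(-1078) = -207762 + 1078 = -206684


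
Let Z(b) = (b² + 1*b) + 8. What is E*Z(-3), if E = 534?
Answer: 7476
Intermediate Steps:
Z(b) = 8 + b + b² (Z(b) = (b² + b) + 8 = (b + b²) + 8 = 8 + b + b²)
E*Z(-3) = 534*(8 - 3 + (-3)²) = 534*(8 - 3 + 9) = 534*14 = 7476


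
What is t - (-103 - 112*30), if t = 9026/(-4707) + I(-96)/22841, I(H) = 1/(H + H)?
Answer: 23815035256991/6880805568 ≈ 3461.1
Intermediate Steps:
I(H) = 1/(2*H)
t = -13194424993/6880805568 (t = 9026/(-4707) + ((1/2)/(-96))/22841 = 9026*(-1/4707) + ((1/2)*(-1/96))*(1/22841) = -9026/4707 - 1/192*1/22841 = -9026/4707 - 1/4385472 = -13194424993/6880805568 ≈ -1.9176)
t - (-103 - 112*30) = -13194424993/6880805568 - (-103 - 112*30) = -13194424993/6880805568 - (-103 - 3360) = -13194424993/6880805568 - 1*(-3463) = -13194424993/6880805568 + 3463 = 23815035256991/6880805568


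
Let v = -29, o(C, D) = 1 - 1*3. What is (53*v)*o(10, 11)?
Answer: 3074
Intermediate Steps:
o(C, D) = -2 (o(C, D) = 1 - 3 = -2)
(53*v)*o(10, 11) = (53*(-29))*(-2) = -1537*(-2) = 3074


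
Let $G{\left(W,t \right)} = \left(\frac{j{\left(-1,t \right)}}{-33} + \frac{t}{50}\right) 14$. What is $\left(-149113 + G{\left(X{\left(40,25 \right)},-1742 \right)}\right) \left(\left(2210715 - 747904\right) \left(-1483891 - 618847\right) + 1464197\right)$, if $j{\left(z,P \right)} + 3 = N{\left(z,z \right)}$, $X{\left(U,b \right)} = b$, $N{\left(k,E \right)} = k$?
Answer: $\frac{379626041100691895867}{825} \approx 4.6015 \cdot 10^{17}$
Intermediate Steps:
$j{\left(z,P \right)} = -3 + z$
$G{\left(W,t \right)} = \frac{56}{33} + \frac{7 t}{25}$ ($G{\left(W,t \right)} = \left(\frac{-3 - 1}{-33} + \frac{t}{50}\right) 14 = \left(\left(-4\right) \left(- \frac{1}{33}\right) + t \frac{1}{50}\right) 14 = \left(\frac{4}{33} + \frac{t}{50}\right) 14 = \frac{56}{33} + \frac{7 t}{25}$)
$\left(-149113 + G{\left(X{\left(40,25 \right)},-1742 \right)}\right) \left(\left(2210715 - 747904\right) \left(-1483891 - 618847\right) + 1464197\right) = \left(-149113 + \left(\frac{56}{33} + \frac{7}{25} \left(-1742\right)\right)\right) \left(\left(2210715 - 747904\right) \left(-1483891 - 618847\right) + 1464197\right) = \left(-149113 + \left(\frac{56}{33} - \frac{12194}{25}\right)\right) \left(1462811 \left(-2102738\right) + 1464197\right) = \left(-149113 - \frac{401002}{825}\right) \left(-3075908276518 + 1464197\right) = \left(- \frac{123419227}{825}\right) \left(-3075906812321\right) = \frac{379626041100691895867}{825}$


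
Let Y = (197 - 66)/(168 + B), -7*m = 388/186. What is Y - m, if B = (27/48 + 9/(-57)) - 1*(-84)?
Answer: 4534582/5550209 ≈ 0.81701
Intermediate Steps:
B = 25659/304 (B = (27*(1/48) + 9*(-1/57)) + 84 = (9/16 - 3/19) + 84 = 123/304 + 84 = 25659/304 ≈ 84.405)
m = -194/651 (m = -388/(7*186) = -⅐*194/93 = -194/651 ≈ -0.29800)
Y = 39824/76731 (Y = (197 - 66)/(168 + 25659/304) = 131/(76731/304) = 131*(304/76731) = 39824/76731 ≈ 0.51901)
Y - m = 39824/76731 - 1*(-194/651) = 39824/76731 + 194/651 = 4534582/5550209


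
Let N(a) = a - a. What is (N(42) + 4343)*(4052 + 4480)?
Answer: 37054476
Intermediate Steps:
N(a) = 0
(N(42) + 4343)*(4052 + 4480) = (0 + 4343)*(4052 + 4480) = 4343*8532 = 37054476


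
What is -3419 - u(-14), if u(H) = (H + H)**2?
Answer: -4203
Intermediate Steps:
u(H) = 4*H**2 (u(H) = (2*H)**2 = 4*H**2)
-3419 - u(-14) = -3419 - 4*(-14)**2 = -3419 - 4*196 = -3419 - 1*784 = -3419 - 784 = -4203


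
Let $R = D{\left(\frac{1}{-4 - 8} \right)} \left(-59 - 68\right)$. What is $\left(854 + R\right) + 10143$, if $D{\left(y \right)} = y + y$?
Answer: $\frac{66109}{6} \approx 11018.0$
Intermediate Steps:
$D{\left(y \right)} = 2 y$
$R = \frac{127}{6}$ ($R = \frac{2}{-4 - 8} \left(-59 - 68\right) = \frac{2}{-12} \left(-127\right) = 2 \left(- \frac{1}{12}\right) \left(-127\right) = \left(- \frac{1}{6}\right) \left(-127\right) = \frac{127}{6} \approx 21.167$)
$\left(854 + R\right) + 10143 = \left(854 + \frac{127}{6}\right) + 10143 = \frac{5251}{6} + 10143 = \frac{66109}{6}$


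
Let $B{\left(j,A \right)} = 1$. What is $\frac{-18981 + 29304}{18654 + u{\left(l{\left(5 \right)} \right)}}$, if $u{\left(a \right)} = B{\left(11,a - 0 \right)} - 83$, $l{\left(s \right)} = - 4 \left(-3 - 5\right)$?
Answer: $\frac{10323}{18572} \approx 0.55584$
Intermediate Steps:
$l{\left(s \right)} = 32$ ($l{\left(s \right)} = \left(-4\right) \left(-8\right) = 32$)
$u{\left(a \right)} = -82$ ($u{\left(a \right)} = 1 - 83 = -82$)
$\frac{-18981 + 29304}{18654 + u{\left(l{\left(5 \right)} \right)}} = \frac{-18981 + 29304}{18654 - 82} = \frac{10323}{18572}$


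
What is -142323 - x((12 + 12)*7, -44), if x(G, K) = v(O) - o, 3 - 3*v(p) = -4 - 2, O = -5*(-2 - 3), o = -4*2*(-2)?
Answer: -142310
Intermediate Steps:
o = 16 (o = -8*(-2) = 16)
O = 25 (O = -5*(-5) = 25)
v(p) = 3 (v(p) = 1 - (-4 - 2)/3 = 1 - ⅓*(-6) = 1 + 2 = 3)
x(G, K) = -13 (x(G, K) = 3 - 1*16 = 3 - 16 = -13)
-142323 - x((12 + 12)*7, -44) = -142323 - 1*(-13) = -142323 + 13 = -142310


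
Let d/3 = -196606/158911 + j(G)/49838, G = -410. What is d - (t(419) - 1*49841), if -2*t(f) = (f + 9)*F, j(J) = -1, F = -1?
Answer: 393006837279869/7919806418 ≈ 49623.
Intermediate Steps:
t(f) = 9/2 + f/2 (t(f) = -(f + 9)*(-1)/2 = -(9 + f)*(-1)/2 = -(-9 - f)/2 = 9/2 + f/2)
d = -29395826217/7919806418 (d = 3*(-196606/158911 - 1/49838) = 3*(-9798608739/7919806418) = -29395826217/7919806418 ≈ -3.7117)
d - (t(419) - 1*49841) = -29395826217/7919806418 - ((9/2 + (½)*419) - 1*49841) = -29395826217/7919806418 - ((9/2 + 419/2) - 49841) = -29395826217/7919806418 - (214 - 49841) = -29395826217/7919806418 - 1*(-49627) = -29395826217/7919806418 + 49627 = 393006837279869/7919806418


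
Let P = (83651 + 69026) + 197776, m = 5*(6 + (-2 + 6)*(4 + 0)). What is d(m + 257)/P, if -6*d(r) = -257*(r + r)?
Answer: 94319/1051359 ≈ 0.089712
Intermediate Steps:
m = 110 (m = 5*(6 + 4*4) = 5*(6 + 16) = 5*22 = 110)
d(r) = 257*r/3 (d(r) = -(-257)*(r + r)/6 = -(-257)*2*r/6 = -(-257)*r/3 = 257*r/3)
P = 350453 (P = 152677 + 197776 = 350453)
d(m + 257)/P = (257*(110 + 257)/3)/350453 = ((257/3)*367)*(1/350453) = (94319/3)*(1/350453) = 94319/1051359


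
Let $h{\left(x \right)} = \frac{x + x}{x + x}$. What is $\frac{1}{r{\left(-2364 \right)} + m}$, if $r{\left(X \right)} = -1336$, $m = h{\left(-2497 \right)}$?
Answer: $- \frac{1}{1335} \approx -0.00074906$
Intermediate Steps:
$h{\left(x \right)} = 1$ ($h{\left(x \right)} = \frac{2 x}{2 x} = 2 x \frac{1}{2 x} = 1$)
$m = 1$
$\frac{1}{r{\left(-2364 \right)} + m} = \frac{1}{-1336 + 1} = \frac{1}{-1335} = - \frac{1}{1335}$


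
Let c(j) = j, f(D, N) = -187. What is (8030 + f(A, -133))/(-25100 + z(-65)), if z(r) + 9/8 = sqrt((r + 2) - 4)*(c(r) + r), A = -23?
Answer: -12599559896/40396721681 + 65253760*I*sqrt(67)/40396721681 ≈ -0.3119 + 0.013222*I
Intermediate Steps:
z(r) = -9/8 + 2*r*sqrt(-2 + r) (z(r) = -9/8 + sqrt((r + 2) - 4)*(r + r) = -9/8 + sqrt((2 + r) - 4)*(2*r) = -9/8 + sqrt(-2 + r)*(2*r) = -9/8 + 2*r*sqrt(-2 + r))
(8030 + f(A, -133))/(-25100 + z(-65)) = (8030 - 187)/(-25100 + (-9/8 + 2*(-65)*sqrt(-2 - 65))) = 7843/(-25100 + (-9/8 + 2*(-65)*sqrt(-67))) = 7843/(-25100 + (-9/8 + 2*(-65)*(I*sqrt(67)))) = 7843/(-25100 + (-9/8 - 130*I*sqrt(67))) = 7843/(-200809/8 - 130*I*sqrt(67))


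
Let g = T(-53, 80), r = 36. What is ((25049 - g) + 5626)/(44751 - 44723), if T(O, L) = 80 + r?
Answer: 30559/28 ≈ 1091.4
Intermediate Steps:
T(O, L) = 116 (T(O, L) = 80 + 36 = 116)
g = 116
((25049 - g) + 5626)/(44751 - 44723) = ((25049 - 1*116) + 5626)/(44751 - 44723) = ((25049 - 116) + 5626)/28 = (24933 + 5626)*(1/28) = 30559*(1/28) = 30559/28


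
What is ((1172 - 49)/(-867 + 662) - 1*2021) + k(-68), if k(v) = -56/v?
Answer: -7059406/3485 ≈ -2025.7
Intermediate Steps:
((1172 - 49)/(-867 + 662) - 1*2021) + k(-68) = ((1172 - 49)/(-867 + 662) - 1*2021) - 56/(-68) = (1123/(-205) - 2021) - 56*(-1/68) = (1123*(-1/205) - 2021) + 14/17 = (-1123/205 - 2021) + 14/17 = -415428/205 + 14/17 = -7059406/3485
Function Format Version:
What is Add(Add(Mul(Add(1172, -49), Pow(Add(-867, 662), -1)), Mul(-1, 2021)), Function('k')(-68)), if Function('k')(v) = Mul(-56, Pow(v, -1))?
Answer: Rational(-7059406, 3485) ≈ -2025.7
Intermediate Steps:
Add(Add(Mul(Add(1172, -49), Pow(Add(-867, 662), -1)), Mul(-1, 2021)), Function('k')(-68)) = Add(Add(Mul(Add(1172, -49), Pow(Add(-867, 662), -1)), Mul(-1, 2021)), Mul(-56, Pow(-68, -1))) = Add(Add(Mul(1123, Pow(-205, -1)), -2021), Mul(-56, Rational(-1, 68))) = Add(Add(Mul(1123, Rational(-1, 205)), -2021), Rational(14, 17)) = Add(Add(Rational(-1123, 205), -2021), Rational(14, 17)) = Add(Rational(-415428, 205), Rational(14, 17)) = Rational(-7059406, 3485)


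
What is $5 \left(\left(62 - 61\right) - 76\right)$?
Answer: $-375$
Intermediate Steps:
$5 \left(\left(62 - 61\right) - 76\right) = 5 \left(1 - 76\right) = 5 \left(-75\right) = -375$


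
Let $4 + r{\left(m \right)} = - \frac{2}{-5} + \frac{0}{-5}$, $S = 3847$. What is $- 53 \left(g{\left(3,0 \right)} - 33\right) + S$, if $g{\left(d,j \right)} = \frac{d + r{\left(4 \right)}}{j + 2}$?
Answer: $\frac{56119}{10} \approx 5611.9$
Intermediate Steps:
$r{\left(m \right)} = - \frac{18}{5}$ ($r{\left(m \right)} = -4 + \left(- \frac{2}{-5} + \frac{0}{-5}\right) = -4 + \left(\left(-2\right) \left(- \frac{1}{5}\right) + 0 \left(- \frac{1}{5}\right)\right) = -4 + \left(\frac{2}{5} + 0\right) = -4 + \frac{2}{5} = - \frac{18}{5}$)
$g{\left(d,j \right)} = \frac{- \frac{18}{5} + d}{2 + j}$ ($g{\left(d,j \right)} = \frac{d - \frac{18}{5}}{j + 2} = \frac{- \frac{18}{5} + d}{2 + j}$)
$- 53 \left(g{\left(3,0 \right)} - 33\right) + S = - 53 \left(\frac{- \frac{18}{5} + 3}{2 + 0} - 33\right) + 3847 = - 53 \left(\frac{1}{2} \left(- \frac{3}{5}\right) - 33\right) + 3847 = - 53 \left(- \frac{3}{10} - 33\right) + 3847 = \left(-53\right) \left(- \frac{333}{10}\right) + 3847 = \frac{17649}{10} + 3847 = \frac{56119}{10}$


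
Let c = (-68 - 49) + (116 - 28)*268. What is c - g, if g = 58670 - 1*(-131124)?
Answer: -166327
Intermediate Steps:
c = 23467 (c = -117 + 88*268 = -117 + 23584 = 23467)
g = 189794 (g = 58670 + 131124 = 189794)
c - g = 23467 - 1*189794 = 23467 - 189794 = -166327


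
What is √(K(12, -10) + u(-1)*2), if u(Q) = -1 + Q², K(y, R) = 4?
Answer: 2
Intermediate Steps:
√(K(12, -10) + u(-1)*2) = √(4 + (-1 + (-1)²)*2) = √(4 + (-1 + 1)*2) = √(4 + 0*2) = √(4 + 0) = √4 = 2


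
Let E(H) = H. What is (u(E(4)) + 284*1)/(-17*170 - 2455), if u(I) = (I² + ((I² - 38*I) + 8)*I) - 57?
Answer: 269/5345 ≈ 0.050327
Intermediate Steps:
u(I) = -57 + I² + I*(8 + I² - 38*I) (u(I) = (I² + (8 + I² - 38*I)*I) - 57 = (I² + I*(8 + I² - 38*I)) - 57 = -57 + I² + I*(8 + I² - 38*I))
(u(E(4)) + 284*1)/(-17*170 - 2455) = ((-57 + 4³ - 37*4² + 8*4) + 284*1)/(-17*170 - 2455) = ((-57 + 64 - 37*16 + 32) + 284)/(-2890 - 2455) = ((-57 + 64 - 592 + 32) + 284)/(-5345) = (-553 + 284)*(-1/5345) = -269*(-1/5345) = 269/5345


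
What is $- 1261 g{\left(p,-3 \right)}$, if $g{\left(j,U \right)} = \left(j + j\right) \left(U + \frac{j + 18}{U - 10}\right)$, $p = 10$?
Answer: $129980$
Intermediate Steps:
$g{\left(j,U \right)} = 2 j \left(U + \frac{18 + j}{-10 + U}\right)$
$- 1261 g{\left(p,-3 \right)} = - 1261 \cdot 2 \cdot 10 \frac{1}{-10 - 3} \left(18 + 10 + \left(-3\right)^{2} - -30\right) = - 1261 \cdot 2 \cdot 10 \frac{1}{-13} \left(18 + 10 + 9 + 30\right) = - 1261 \cdot 2 \cdot 10 \left(- \frac{1}{13}\right) 67 = \left(-1261\right) \left(- \frac{1340}{13}\right) = 129980$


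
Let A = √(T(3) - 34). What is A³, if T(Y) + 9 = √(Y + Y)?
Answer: -I*(43 - √6)^(3/2) ≈ -258.22*I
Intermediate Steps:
T(Y) = -9 + √2*√Y (T(Y) = -9 + √(Y + Y) = -9 + √(2*Y) = -9 + √2*√Y)
A = √(-43 + √6) (A = √((-9 + √2*√3) - 34) = √((-9 + √6) - 34) = √(-43 + √6) ≈ 6.3679*I)
A³ = (√(-43 + √6))³ = (-43 + √6)^(3/2)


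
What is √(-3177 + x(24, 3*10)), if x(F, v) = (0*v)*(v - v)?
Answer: 3*I*√353 ≈ 56.365*I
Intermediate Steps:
x(F, v) = 0 (x(F, v) = 0*0 = 0)
√(-3177 + x(24, 3*10)) = √(-3177 + 0) = √(-3177) = 3*I*√353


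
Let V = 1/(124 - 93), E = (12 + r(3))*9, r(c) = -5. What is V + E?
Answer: 1954/31 ≈ 63.032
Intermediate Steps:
E = 63 (E = (12 - 5)*9 = 7*9 = 63)
V = 1/31 ≈ 0.032258
V + E = 1/31 + 63 = 1954/31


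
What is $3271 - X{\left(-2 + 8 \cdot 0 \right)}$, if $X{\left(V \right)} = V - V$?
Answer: $3271$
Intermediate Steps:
$X{\left(V \right)} = 0$
$3271 - X{\left(-2 + 8 \cdot 0 \right)} = 3271 - 0 = 3271 + 0 = 3271$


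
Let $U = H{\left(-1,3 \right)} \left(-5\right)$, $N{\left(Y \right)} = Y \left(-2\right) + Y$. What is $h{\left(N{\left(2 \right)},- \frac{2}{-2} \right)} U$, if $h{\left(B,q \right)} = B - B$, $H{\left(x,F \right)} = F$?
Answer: $0$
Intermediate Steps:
$N{\left(Y \right)} = - Y$ ($N{\left(Y \right)} = - 2 Y + Y = - Y$)
$U = -15$ ($U = 3 \left(-5\right) = -15$)
$h{\left(B,q \right)} = 0$
$h{\left(N{\left(2 \right)},- \frac{2}{-2} \right)} U = 0 \left(-15\right) = 0$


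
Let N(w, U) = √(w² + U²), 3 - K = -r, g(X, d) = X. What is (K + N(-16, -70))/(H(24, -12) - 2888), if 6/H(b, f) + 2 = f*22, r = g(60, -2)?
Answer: -8379/384107 - 266*√1289/384107 ≈ -0.046677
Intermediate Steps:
r = 60
H(b, f) = 6/(-2 + 22*f) (H(b, f) = 6/(-2 + f*22) = 6/(-2 + 22*f))
K = 63 (K = 3 - (-1)*60 = 3 - 1*(-60) = 3 + 60 = 63)
N(w, U) = √(U² + w²)
(K + N(-16, -70))/(H(24, -12) - 2888) = (63 + √((-70)² + (-16)²))/(3/(-1 + 11*(-12)) - 2888) = (63 + √(4900 + 256))/(3/(-1 - 132) - 2888) = (63 + √5156)/(3/(-133) - 2888) = (63 + 2*√1289)/(3*(-1/133) - 2888) = (63 + 2*√1289)/(-3/133 - 2888) = (63 + 2*√1289)/(-384107/133) = (63 + 2*√1289)*(-133/384107) = -8379/384107 - 266*√1289/384107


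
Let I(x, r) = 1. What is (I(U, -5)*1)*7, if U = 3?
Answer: 7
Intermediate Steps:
(I(U, -5)*1)*7 = (1*1)*7 = 1*7 = 7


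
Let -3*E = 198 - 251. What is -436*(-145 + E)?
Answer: 166552/3 ≈ 55517.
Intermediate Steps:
E = 53/3 (E = -(198 - 251)/3 = -⅓*(-53) = 53/3 ≈ 17.667)
-436*(-145 + E) = -436*(-145 + 53/3) = -436*(-382/3) = 166552/3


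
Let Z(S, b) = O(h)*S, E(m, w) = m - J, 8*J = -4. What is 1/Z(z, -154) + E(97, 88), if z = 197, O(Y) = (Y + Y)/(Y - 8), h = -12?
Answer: 57625/591 ≈ 97.504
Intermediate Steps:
J = -½ (J = (⅛)*(-4) = -½ ≈ -0.50000)
E(m, w) = ½ + m (E(m, w) = m - 1*(-½) = m + ½ = ½ + m)
O(Y) = 2*Y/(-8 + Y) (O(Y) = (2*Y)/(-8 + Y) = 2*Y/(-8 + Y))
Z(S, b) = 6*S/5 (Z(S, b) = (2*(-12)/(-8 - 12))*S = (2*(-12)/(-20))*S = (2*(-12)*(-1/20))*S = 6*S/5)
1/Z(z, -154) + E(97, 88) = 1/((6/5)*197) + (½ + 97) = 1/(1182/5) + 195/2 = 5/1182 + 195/2 = 57625/591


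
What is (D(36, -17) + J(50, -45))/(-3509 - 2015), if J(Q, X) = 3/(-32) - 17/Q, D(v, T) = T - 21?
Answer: 30747/4419200 ≈ 0.0069576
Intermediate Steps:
D(v, T) = -21 + T
J(Q, X) = -3/32 - 17/Q (J(Q, X) = 3*(-1/32) - 17/Q = -3/32 - 17/Q)
(D(36, -17) + J(50, -45))/(-3509 - 2015) = ((-21 - 17) + (-3/32 - 17/50))/(-3509 - 2015) = (-38 + (-3/32 - 17*1/50))/(-5524) = (-38 + (-3/32 - 17/50))*(-1/5524) = (-38 - 347/800)*(-1/5524) = -30747/800*(-1/5524) = 30747/4419200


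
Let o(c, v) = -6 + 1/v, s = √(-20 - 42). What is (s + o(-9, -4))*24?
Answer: -150 + 24*I*√62 ≈ -150.0 + 188.98*I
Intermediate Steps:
s = I*√62 (s = √(-62) = I*√62 ≈ 7.874*I)
(s + o(-9, -4))*24 = (I*√62 + (-6 + 1/(-4)))*24 = (I*√62 + (-6 - ¼))*24 = (I*√62 - 25/4)*24 = (-25/4 + I*√62)*24 = -150 + 24*I*√62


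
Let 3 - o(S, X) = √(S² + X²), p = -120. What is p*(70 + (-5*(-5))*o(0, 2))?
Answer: -11400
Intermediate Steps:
o(S, X) = 3 - √(S² + X²)
p*(70 + (-5*(-5))*o(0, 2)) = -120*(70 + (-5*(-5))*(3 - √(0² + 2²))) = -120*(70 + 25*(3 - √(0 + 4))) = -120*(70 + 25*(3 - √4)) = -120*(70 + 25*(3 - 1*2)) = -120*(70 + 25*(3 - 2)) = -120*(70 + 25*1) = -120*(70 + 25) = -120*95 = -11400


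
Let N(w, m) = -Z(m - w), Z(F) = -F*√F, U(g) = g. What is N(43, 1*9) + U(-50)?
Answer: -50 - 34*I*√34 ≈ -50.0 - 198.25*I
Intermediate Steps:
Z(F) = -F^(3/2)
N(w, m) = (m - w)^(3/2) (N(w, m) = -(-1)*(m - w)^(3/2) = (m - w)^(3/2))
N(43, 1*9) + U(-50) = (1*9 - 1*43)^(3/2) - 50 = (9 - 43)^(3/2) - 50 = (-34)^(3/2) - 50 = -34*I*√34 - 50 = -50 - 34*I*√34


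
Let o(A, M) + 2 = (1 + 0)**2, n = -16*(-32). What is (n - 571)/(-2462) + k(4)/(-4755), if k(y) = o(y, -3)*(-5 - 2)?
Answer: 263311/11706810 ≈ 0.022492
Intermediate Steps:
n = 512
o(A, M) = -1 (o(A, M) = -2 + (1 + 0)**2 = -2 + 1**2 = -2 + 1 = -1)
k(y) = 7 (k(y) = -(-5 - 2) = -1*(-7) = 7)
(n - 571)/(-2462) + k(4)/(-4755) = (512 - 571)/(-2462) + 7/(-4755) = -59*(-1/2462) + 7*(-1/4755) = 59/2462 - 7/4755 = 263311/11706810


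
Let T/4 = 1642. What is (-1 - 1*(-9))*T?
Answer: 52544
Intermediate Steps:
T = 6568 (T = 4*1642 = 6568)
(-1 - 1*(-9))*T = (-1 - 1*(-9))*6568 = (-1 + 9)*6568 = 8*6568 = 52544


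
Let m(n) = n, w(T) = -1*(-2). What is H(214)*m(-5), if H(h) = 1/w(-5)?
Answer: -5/2 ≈ -2.5000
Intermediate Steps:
w(T) = 2
H(h) = 1/2
H(214)*m(-5) = (1/2)*(-5) = -5/2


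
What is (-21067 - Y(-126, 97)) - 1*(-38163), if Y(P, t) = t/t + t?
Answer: 16998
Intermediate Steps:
Y(P, t) = 1 + t
(-21067 - Y(-126, 97)) - 1*(-38163) = (-21067 - (1 + 97)) - 1*(-38163) = (-21067 - 1*98) + 38163 = (-21067 - 98) + 38163 = -21165 + 38163 = 16998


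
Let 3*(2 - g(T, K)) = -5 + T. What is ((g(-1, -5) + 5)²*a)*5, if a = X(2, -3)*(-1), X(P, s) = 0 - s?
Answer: -1215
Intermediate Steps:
g(T, K) = 11/3 - T/3 (g(T, K) = 2 - (-5 + T)/3 = 2 + (5/3 - T/3) = 11/3 - T/3)
X(P, s) = -s
a = -3 (a = -1*(-3)*(-1) = 3*(-1) = -3)
((g(-1, -5) + 5)²*a)*5 = (((11/3 - ⅓*(-1)) + 5)²*(-3))*5 = (((11/3 + ⅓) + 5)²*(-3))*5 = ((4 + 5)²*(-3))*5 = (9²*(-3))*5 = (81*(-3))*5 = -243*5 = -1215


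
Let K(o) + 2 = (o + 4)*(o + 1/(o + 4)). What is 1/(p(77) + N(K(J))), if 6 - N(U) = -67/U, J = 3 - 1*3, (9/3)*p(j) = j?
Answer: -3/106 ≈ -0.028302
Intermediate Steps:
p(j) = j/3
J = 0 (J = 3 - 3 = 0)
K(o) = -2 + (4 + o)*(o + 1/(4 + o)) (K(o) = -2 + (o + 4)*(o + 1/(o + 4)) = -2 + (4 + o)*(o + 1/(4 + o)))
N(U) = 6 + 67/U (N(U) = 6 - (-67)/U = 6 + 67/U)
1/(p(77) + N(K(J))) = 1/((1/3)*77 + (6 + 67/(-1 + 0**2 + 4*0))) = 1/(77/3 + (6 + 67/(-1 + 0 + 0))) = 1/(77/3 + (6 + 67/(-1))) = 1/(77/3 + (6 + 67*(-1))) = 1/(77/3 + (6 - 67)) = 1/(77/3 - 61) = 1/(-106/3) = -3/106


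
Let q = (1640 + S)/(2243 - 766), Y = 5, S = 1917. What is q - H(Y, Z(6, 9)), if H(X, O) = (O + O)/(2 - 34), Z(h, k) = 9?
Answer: 70205/23632 ≈ 2.9708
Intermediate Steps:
H(X, O) = -O/16 (H(X, O) = (2*O)/(-32) = (2*O)*(-1/32) = -O/16)
q = 3557/1477 (q = (1640 + 1917)/(2243 - 766) = 3557/1477 ≈ 2.4083)
q - H(Y, Z(6, 9)) = 3557/1477 - (-1)*9/16 = 3557/1477 - 1*(-9/16) = 3557/1477 + 9/16 = 70205/23632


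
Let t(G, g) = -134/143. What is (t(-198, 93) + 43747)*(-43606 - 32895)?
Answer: -478566311187/143 ≈ -3.3466e+9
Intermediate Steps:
t(G, g) = -134/143 (t(G, g) = -134*1/143 = -134/143)
(t(-198, 93) + 43747)*(-43606 - 32895) = (-134/143 + 43747)*(-43606 - 32895) = (6255687/143)*(-76501) = -478566311187/143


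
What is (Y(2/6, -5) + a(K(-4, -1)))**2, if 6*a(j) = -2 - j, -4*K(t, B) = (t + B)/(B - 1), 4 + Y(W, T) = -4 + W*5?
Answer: 11025/256 ≈ 43.066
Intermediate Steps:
Y(W, T) = -8 + 5*W (Y(W, T) = -4 + (-4 + W*5) = -4 + (-4 + 5*W) = -8 + 5*W)
K(t, B) = -(B + t)/(4*(-1 + B)) (K(t, B) = -(t + B)/(4*(B - 1)) = -(B + t)/(4*(-1 + B)))
a(j) = -1/3 - j/6 (a(j) = (-2 - j)/6 = -1/3 - j/6)
(Y(2/6, -5) + a(K(-4, -1)))**2 = ((-8 + 5*(2/6)) + (-1/3 - (-1*(-1) - 1*(-4))/(24*(-1 - 1))))**2 = ((-8 + 5*(2*(1/6))) + (-1/3 - (1 + 4)/(24*(-2))))**2 = ((-8 + 5*(1/3)) + (-1/3 - (-1)*5/(24*2)))**2 = ((-8 + 5/3) + (-1/3 - 1/6*(-5/8)))**2 = (-19/3 + (-1/3 + 5/48))**2 = (-19/3 - 11/48)**2 = (-105/16)**2 = 11025/256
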